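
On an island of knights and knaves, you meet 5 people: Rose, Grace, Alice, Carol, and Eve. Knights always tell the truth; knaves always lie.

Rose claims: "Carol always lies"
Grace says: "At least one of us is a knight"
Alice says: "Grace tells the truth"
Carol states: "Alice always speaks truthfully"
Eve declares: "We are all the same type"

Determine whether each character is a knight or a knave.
Rose is a knave.
Grace is a knight.
Alice is a knight.
Carol is a knight.
Eve is a knave.

Verification:
- Rose (knave) says "Carol always lies" - this is FALSE (a lie) because Carol is a knight.
- Grace (knight) says "At least one of us is a knight" - this is TRUE because Grace, Alice, and Carol are knights.
- Alice (knight) says "Grace tells the truth" - this is TRUE because Grace is a knight.
- Carol (knight) says "Alice always speaks truthfully" - this is TRUE because Alice is a knight.
- Eve (knave) says "We are all the same type" - this is FALSE (a lie) because Grace, Alice, and Carol are knights and Rose and Eve are knaves.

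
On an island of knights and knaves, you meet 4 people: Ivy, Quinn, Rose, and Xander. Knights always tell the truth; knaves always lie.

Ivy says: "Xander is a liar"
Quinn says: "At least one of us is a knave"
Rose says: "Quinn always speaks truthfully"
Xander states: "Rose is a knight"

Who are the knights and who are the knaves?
Ivy is a knave.
Quinn is a knight.
Rose is a knight.
Xander is a knight.

Verification:
- Ivy (knave) says "Xander is a liar" - this is FALSE (a lie) because Xander is a knight.
- Quinn (knight) says "At least one of us is a knave" - this is TRUE because Ivy is a knave.
- Rose (knight) says "Quinn always speaks truthfully" - this is TRUE because Quinn is a knight.
- Xander (knight) says "Rose is a knight" - this is TRUE because Rose is a knight.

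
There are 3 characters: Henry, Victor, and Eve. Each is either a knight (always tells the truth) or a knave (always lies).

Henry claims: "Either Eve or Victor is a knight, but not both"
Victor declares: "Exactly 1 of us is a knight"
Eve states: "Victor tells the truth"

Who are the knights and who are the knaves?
Henry is a knave.
Victor is a knave.
Eve is a knave.

Verification:
- Henry (knave) says "Either Eve or Victor is a knight, but not both" - this is FALSE (a lie) because Eve is a knave and Victor is a knave.
- Victor (knave) says "Exactly 1 of us is a knight" - this is FALSE (a lie) because there are 0 knights.
- Eve (knave) says "Victor tells the truth" - this is FALSE (a lie) because Victor is a knave.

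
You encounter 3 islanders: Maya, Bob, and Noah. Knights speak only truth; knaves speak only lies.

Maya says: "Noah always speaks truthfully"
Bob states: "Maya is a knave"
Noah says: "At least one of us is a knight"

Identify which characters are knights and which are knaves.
Maya is a knight.
Bob is a knave.
Noah is a knight.

Verification:
- Maya (knight) says "Noah always speaks truthfully" - this is TRUE because Noah is a knight.
- Bob (knave) says "Maya is a knave" - this is FALSE (a lie) because Maya is a knight.
- Noah (knight) says "At least one of us is a knight" - this is TRUE because Maya and Noah are knights.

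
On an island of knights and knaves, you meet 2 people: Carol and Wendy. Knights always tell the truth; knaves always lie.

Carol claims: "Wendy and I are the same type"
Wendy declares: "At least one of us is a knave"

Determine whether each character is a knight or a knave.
Carol is a knave.
Wendy is a knight.

Verification:
- Carol (knave) says "Wendy and I are the same type" - this is FALSE (a lie) because Carol is a knave and Wendy is a knight.
- Wendy (knight) says "At least one of us is a knave" - this is TRUE because Carol is a knave.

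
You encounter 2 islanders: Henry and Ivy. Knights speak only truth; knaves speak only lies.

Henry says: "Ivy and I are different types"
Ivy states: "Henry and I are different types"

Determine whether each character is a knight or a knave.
Henry is a knave.
Ivy is a knave.

Verification:
- Henry (knave) says "Ivy and I are different types" - this is FALSE (a lie) because Henry is a knave and Ivy is a knave.
- Ivy (knave) says "Henry and I are different types" - this is FALSE (a lie) because Ivy is a knave and Henry is a knave.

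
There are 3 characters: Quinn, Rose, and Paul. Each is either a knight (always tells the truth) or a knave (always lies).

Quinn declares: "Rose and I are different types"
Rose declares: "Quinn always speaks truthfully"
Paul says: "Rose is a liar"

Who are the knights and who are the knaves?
Quinn is a knave.
Rose is a knave.
Paul is a knight.

Verification:
- Quinn (knave) says "Rose and I are different types" - this is FALSE (a lie) because Quinn is a knave and Rose is a knave.
- Rose (knave) says "Quinn always speaks truthfully" - this is FALSE (a lie) because Quinn is a knave.
- Paul (knight) says "Rose is a liar" - this is TRUE because Rose is a knave.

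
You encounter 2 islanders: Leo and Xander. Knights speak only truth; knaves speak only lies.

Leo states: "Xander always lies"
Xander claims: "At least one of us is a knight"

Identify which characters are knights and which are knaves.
Leo is a knave.
Xander is a knight.

Verification:
- Leo (knave) says "Xander always lies" - this is FALSE (a lie) because Xander is a knight.
- Xander (knight) says "At least one of us is a knight" - this is TRUE because Xander is a knight.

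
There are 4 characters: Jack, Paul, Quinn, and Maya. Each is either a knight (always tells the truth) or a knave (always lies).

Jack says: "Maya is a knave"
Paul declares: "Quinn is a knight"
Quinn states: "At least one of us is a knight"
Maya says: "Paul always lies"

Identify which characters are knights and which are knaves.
Jack is a knight.
Paul is a knight.
Quinn is a knight.
Maya is a knave.

Verification:
- Jack (knight) says "Maya is a knave" - this is TRUE because Maya is a knave.
- Paul (knight) says "Quinn is a knight" - this is TRUE because Quinn is a knight.
- Quinn (knight) says "At least one of us is a knight" - this is TRUE because Jack, Paul, and Quinn are knights.
- Maya (knave) says "Paul always lies" - this is FALSE (a lie) because Paul is a knight.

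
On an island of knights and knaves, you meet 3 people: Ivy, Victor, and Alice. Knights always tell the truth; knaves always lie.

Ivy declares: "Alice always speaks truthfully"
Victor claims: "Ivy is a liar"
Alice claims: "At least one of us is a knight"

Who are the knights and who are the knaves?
Ivy is a knight.
Victor is a knave.
Alice is a knight.

Verification:
- Ivy (knight) says "Alice always speaks truthfully" - this is TRUE because Alice is a knight.
- Victor (knave) says "Ivy is a liar" - this is FALSE (a lie) because Ivy is a knight.
- Alice (knight) says "At least one of us is a knight" - this is TRUE because Ivy and Alice are knights.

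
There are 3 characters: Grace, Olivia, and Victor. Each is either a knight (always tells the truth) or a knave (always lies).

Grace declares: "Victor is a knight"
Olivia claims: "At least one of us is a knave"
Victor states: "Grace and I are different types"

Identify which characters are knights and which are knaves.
Grace is a knave.
Olivia is a knight.
Victor is a knave.

Verification:
- Grace (knave) says "Victor is a knight" - this is FALSE (a lie) because Victor is a knave.
- Olivia (knight) says "At least one of us is a knave" - this is TRUE because Grace and Victor are knaves.
- Victor (knave) says "Grace and I are different types" - this is FALSE (a lie) because Victor is a knave and Grace is a knave.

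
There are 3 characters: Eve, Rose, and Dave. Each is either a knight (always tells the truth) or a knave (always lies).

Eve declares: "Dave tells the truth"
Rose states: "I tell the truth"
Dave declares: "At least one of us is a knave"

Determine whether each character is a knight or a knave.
Eve is a knight.
Rose is a knave.
Dave is a knight.

Verification:
- Eve (knight) says "Dave tells the truth" - this is TRUE because Dave is a knight.
- Rose (knave) says "I tell the truth" - this is FALSE (a lie) because Rose is a knave.
- Dave (knight) says "At least one of us is a knave" - this is TRUE because Rose is a knave.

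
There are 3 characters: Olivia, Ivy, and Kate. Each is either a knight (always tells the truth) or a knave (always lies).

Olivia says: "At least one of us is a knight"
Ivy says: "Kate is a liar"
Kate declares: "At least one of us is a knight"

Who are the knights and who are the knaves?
Olivia is a knight.
Ivy is a knave.
Kate is a knight.

Verification:
- Olivia (knight) says "At least one of us is a knight" - this is TRUE because Olivia and Kate are knights.
- Ivy (knave) says "Kate is a liar" - this is FALSE (a lie) because Kate is a knight.
- Kate (knight) says "At least one of us is a knight" - this is TRUE because Olivia and Kate are knights.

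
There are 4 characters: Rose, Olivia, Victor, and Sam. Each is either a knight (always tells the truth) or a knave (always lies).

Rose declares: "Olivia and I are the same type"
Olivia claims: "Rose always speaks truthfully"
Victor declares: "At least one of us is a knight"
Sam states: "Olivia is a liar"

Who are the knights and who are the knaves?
Rose is a knight.
Olivia is a knight.
Victor is a knight.
Sam is a knave.

Verification:
- Rose (knight) says "Olivia and I are the same type" - this is TRUE because Rose is a knight and Olivia is a knight.
- Olivia (knight) says "Rose always speaks truthfully" - this is TRUE because Rose is a knight.
- Victor (knight) says "At least one of us is a knight" - this is TRUE because Rose, Olivia, and Victor are knights.
- Sam (knave) says "Olivia is a liar" - this is FALSE (a lie) because Olivia is a knight.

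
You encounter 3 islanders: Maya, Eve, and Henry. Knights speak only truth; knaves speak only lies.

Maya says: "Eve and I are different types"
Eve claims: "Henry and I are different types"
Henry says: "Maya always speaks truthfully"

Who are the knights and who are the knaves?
Maya is a knave.
Eve is a knave.
Henry is a knave.

Verification:
- Maya (knave) says "Eve and I are different types" - this is FALSE (a lie) because Maya is a knave and Eve is a knave.
- Eve (knave) says "Henry and I are different types" - this is FALSE (a lie) because Eve is a knave and Henry is a knave.
- Henry (knave) says "Maya always speaks truthfully" - this is FALSE (a lie) because Maya is a knave.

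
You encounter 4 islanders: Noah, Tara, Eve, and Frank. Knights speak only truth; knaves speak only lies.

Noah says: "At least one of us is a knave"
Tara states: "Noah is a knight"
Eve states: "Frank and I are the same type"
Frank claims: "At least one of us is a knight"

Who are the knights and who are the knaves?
Noah is a knight.
Tara is a knight.
Eve is a knave.
Frank is a knight.

Verification:
- Noah (knight) says "At least one of us is a knave" - this is TRUE because Eve is a knave.
- Tara (knight) says "Noah is a knight" - this is TRUE because Noah is a knight.
- Eve (knave) says "Frank and I are the same type" - this is FALSE (a lie) because Eve is a knave and Frank is a knight.
- Frank (knight) says "At least one of us is a knight" - this is TRUE because Noah, Tara, and Frank are knights.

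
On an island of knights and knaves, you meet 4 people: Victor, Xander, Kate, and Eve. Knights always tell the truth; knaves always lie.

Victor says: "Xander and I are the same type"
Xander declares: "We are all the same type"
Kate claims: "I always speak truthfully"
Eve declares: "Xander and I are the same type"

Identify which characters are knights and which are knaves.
Victor is a knight.
Xander is a knight.
Kate is a knight.
Eve is a knight.

Verification:
- Victor (knight) says "Xander and I are the same type" - this is TRUE because Victor is a knight and Xander is a knight.
- Xander (knight) says "We are all the same type" - this is TRUE because Victor, Xander, Kate, and Eve are knights.
- Kate (knight) says "I always speak truthfully" - this is TRUE because Kate is a knight.
- Eve (knight) says "Xander and I are the same type" - this is TRUE because Eve is a knight and Xander is a knight.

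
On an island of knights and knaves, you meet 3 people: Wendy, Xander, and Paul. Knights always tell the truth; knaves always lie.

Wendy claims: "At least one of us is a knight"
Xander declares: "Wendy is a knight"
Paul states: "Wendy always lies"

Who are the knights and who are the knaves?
Wendy is a knight.
Xander is a knight.
Paul is a knave.

Verification:
- Wendy (knight) says "At least one of us is a knight" - this is TRUE because Wendy and Xander are knights.
- Xander (knight) says "Wendy is a knight" - this is TRUE because Wendy is a knight.
- Paul (knave) says "Wendy always lies" - this is FALSE (a lie) because Wendy is a knight.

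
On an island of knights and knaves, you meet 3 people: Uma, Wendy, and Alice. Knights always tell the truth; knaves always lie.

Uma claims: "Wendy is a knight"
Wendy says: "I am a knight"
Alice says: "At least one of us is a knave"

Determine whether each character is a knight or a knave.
Uma is a knave.
Wendy is a knave.
Alice is a knight.

Verification:
- Uma (knave) says "Wendy is a knight" - this is FALSE (a lie) because Wendy is a knave.
- Wendy (knave) says "I am a knight" - this is FALSE (a lie) because Wendy is a knave.
- Alice (knight) says "At least one of us is a knave" - this is TRUE because Uma and Wendy are knaves.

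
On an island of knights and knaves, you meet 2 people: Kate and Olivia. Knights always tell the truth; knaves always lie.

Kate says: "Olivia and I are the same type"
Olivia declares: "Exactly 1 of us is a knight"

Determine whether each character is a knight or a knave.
Kate is a knave.
Olivia is a knight.

Verification:
- Kate (knave) says "Olivia and I are the same type" - this is FALSE (a lie) because Kate is a knave and Olivia is a knight.
- Olivia (knight) says "Exactly 1 of us is a knight" - this is TRUE because there are 1 knights.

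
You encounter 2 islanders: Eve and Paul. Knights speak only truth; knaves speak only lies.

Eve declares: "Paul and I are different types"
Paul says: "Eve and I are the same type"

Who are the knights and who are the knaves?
Eve is a knight.
Paul is a knave.

Verification:
- Eve (knight) says "Paul and I are different types" - this is TRUE because Eve is a knight and Paul is a knave.
- Paul (knave) says "Eve and I are the same type" - this is FALSE (a lie) because Paul is a knave and Eve is a knight.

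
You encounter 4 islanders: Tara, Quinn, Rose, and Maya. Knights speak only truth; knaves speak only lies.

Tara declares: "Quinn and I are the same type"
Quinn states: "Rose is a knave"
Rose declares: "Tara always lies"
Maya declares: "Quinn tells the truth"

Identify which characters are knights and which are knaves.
Tara is a knight.
Quinn is a knight.
Rose is a knave.
Maya is a knight.

Verification:
- Tara (knight) says "Quinn and I are the same type" - this is TRUE because Tara is a knight and Quinn is a knight.
- Quinn (knight) says "Rose is a knave" - this is TRUE because Rose is a knave.
- Rose (knave) says "Tara always lies" - this is FALSE (a lie) because Tara is a knight.
- Maya (knight) says "Quinn tells the truth" - this is TRUE because Quinn is a knight.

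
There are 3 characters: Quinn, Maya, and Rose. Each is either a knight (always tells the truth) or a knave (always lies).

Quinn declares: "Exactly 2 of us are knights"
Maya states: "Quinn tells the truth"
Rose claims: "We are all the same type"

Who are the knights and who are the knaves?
Quinn is a knight.
Maya is a knight.
Rose is a knave.

Verification:
- Quinn (knight) says "Exactly 2 of us are knights" - this is TRUE because there are 2 knights.
- Maya (knight) says "Quinn tells the truth" - this is TRUE because Quinn is a knight.
- Rose (knave) says "We are all the same type" - this is FALSE (a lie) because Quinn and Maya are knights and Rose is a knave.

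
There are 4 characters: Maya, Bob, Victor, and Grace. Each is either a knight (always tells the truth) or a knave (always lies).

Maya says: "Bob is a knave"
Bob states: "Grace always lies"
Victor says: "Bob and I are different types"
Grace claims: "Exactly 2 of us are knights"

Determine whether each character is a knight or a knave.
Maya is a knight.
Bob is a knave.
Victor is a knave.
Grace is a knight.

Verification:
- Maya (knight) says "Bob is a knave" - this is TRUE because Bob is a knave.
- Bob (knave) says "Grace always lies" - this is FALSE (a lie) because Grace is a knight.
- Victor (knave) says "Bob and I are different types" - this is FALSE (a lie) because Victor is a knave and Bob is a knave.
- Grace (knight) says "Exactly 2 of us are knights" - this is TRUE because there are 2 knights.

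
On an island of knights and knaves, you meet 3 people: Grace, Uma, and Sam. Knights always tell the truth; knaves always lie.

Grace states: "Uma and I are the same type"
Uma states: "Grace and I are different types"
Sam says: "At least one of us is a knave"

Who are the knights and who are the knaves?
Grace is a knave.
Uma is a knight.
Sam is a knight.

Verification:
- Grace (knave) says "Uma and I are the same type" - this is FALSE (a lie) because Grace is a knave and Uma is a knight.
- Uma (knight) says "Grace and I are different types" - this is TRUE because Uma is a knight and Grace is a knave.
- Sam (knight) says "At least one of us is a knave" - this is TRUE because Grace is a knave.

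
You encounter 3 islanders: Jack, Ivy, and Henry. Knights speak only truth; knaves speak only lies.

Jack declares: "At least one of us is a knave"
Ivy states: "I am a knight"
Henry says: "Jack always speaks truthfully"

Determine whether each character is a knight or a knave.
Jack is a knight.
Ivy is a knave.
Henry is a knight.

Verification:
- Jack (knight) says "At least one of us is a knave" - this is TRUE because Ivy is a knave.
- Ivy (knave) says "I am a knight" - this is FALSE (a lie) because Ivy is a knave.
- Henry (knight) says "Jack always speaks truthfully" - this is TRUE because Jack is a knight.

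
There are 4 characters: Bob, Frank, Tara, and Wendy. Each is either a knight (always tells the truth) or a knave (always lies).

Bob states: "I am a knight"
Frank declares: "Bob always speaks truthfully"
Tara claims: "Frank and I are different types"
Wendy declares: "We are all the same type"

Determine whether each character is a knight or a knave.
Bob is a knave.
Frank is a knave.
Tara is a knight.
Wendy is a knave.

Verification:
- Bob (knave) says "I am a knight" - this is FALSE (a lie) because Bob is a knave.
- Frank (knave) says "Bob always speaks truthfully" - this is FALSE (a lie) because Bob is a knave.
- Tara (knight) says "Frank and I are different types" - this is TRUE because Tara is a knight and Frank is a knave.
- Wendy (knave) says "We are all the same type" - this is FALSE (a lie) because Tara is a knight and Bob, Frank, and Wendy are knaves.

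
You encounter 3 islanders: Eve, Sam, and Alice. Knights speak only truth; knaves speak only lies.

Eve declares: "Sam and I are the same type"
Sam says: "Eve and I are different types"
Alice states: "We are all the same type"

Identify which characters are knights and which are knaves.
Eve is a knave.
Sam is a knight.
Alice is a knave.

Verification:
- Eve (knave) says "Sam and I are the same type" - this is FALSE (a lie) because Eve is a knave and Sam is a knight.
- Sam (knight) says "Eve and I are different types" - this is TRUE because Sam is a knight and Eve is a knave.
- Alice (knave) says "We are all the same type" - this is FALSE (a lie) because Sam is a knight and Eve and Alice are knaves.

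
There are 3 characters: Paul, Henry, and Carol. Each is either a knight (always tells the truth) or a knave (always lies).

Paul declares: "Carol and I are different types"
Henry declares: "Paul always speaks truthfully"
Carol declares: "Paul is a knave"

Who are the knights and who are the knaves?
Paul is a knight.
Henry is a knight.
Carol is a knave.

Verification:
- Paul (knight) says "Carol and I are different types" - this is TRUE because Paul is a knight and Carol is a knave.
- Henry (knight) says "Paul always speaks truthfully" - this is TRUE because Paul is a knight.
- Carol (knave) says "Paul is a knave" - this is FALSE (a lie) because Paul is a knight.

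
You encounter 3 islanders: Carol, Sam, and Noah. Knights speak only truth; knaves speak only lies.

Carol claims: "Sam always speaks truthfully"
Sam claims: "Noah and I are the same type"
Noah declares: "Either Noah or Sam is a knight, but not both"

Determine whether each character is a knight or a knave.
Carol is a knave.
Sam is a knave.
Noah is a knight.

Verification:
- Carol (knave) says "Sam always speaks truthfully" - this is FALSE (a lie) because Sam is a knave.
- Sam (knave) says "Noah and I are the same type" - this is FALSE (a lie) because Sam is a knave and Noah is a knight.
- Noah (knight) says "Either Noah or Sam is a knight, but not both" - this is TRUE because Noah is a knight and Sam is a knave.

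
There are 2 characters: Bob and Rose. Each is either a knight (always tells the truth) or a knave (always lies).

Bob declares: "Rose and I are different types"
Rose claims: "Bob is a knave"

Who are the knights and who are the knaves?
Bob is a knight.
Rose is a knave.

Verification:
- Bob (knight) says "Rose and I are different types" - this is TRUE because Bob is a knight and Rose is a knave.
- Rose (knave) says "Bob is a knave" - this is FALSE (a lie) because Bob is a knight.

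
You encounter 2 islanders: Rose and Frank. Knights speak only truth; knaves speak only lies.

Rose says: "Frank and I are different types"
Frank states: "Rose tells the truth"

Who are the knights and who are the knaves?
Rose is a knave.
Frank is a knave.

Verification:
- Rose (knave) says "Frank and I are different types" - this is FALSE (a lie) because Rose is a knave and Frank is a knave.
- Frank (knave) says "Rose tells the truth" - this is FALSE (a lie) because Rose is a knave.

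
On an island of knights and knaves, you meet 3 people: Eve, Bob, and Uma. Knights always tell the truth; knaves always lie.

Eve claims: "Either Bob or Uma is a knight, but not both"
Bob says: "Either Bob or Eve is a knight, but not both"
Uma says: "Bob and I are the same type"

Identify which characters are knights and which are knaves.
Eve is a knave.
Bob is a knight.
Uma is a knight.

Verification:
- Eve (knave) says "Either Bob or Uma is a knight, but not both" - this is FALSE (a lie) because Bob is a knight and Uma is a knight.
- Bob (knight) says "Either Bob or Eve is a knight, but not both" - this is TRUE because Bob is a knight and Eve is a knave.
- Uma (knight) says "Bob and I are the same type" - this is TRUE because Uma is a knight and Bob is a knight.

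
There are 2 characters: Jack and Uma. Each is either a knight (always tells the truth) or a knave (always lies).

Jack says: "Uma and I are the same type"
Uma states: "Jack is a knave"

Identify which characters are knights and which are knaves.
Jack is a knave.
Uma is a knight.

Verification:
- Jack (knave) says "Uma and I are the same type" - this is FALSE (a lie) because Jack is a knave and Uma is a knight.
- Uma (knight) says "Jack is a knave" - this is TRUE because Jack is a knave.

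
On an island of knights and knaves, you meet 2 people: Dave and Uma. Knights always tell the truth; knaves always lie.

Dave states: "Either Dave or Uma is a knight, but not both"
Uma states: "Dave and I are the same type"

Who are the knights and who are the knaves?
Dave is a knight.
Uma is a knave.

Verification:
- Dave (knight) says "Either Dave or Uma is a knight, but not both" - this is TRUE because Dave is a knight and Uma is a knave.
- Uma (knave) says "Dave and I are the same type" - this is FALSE (a lie) because Uma is a knave and Dave is a knight.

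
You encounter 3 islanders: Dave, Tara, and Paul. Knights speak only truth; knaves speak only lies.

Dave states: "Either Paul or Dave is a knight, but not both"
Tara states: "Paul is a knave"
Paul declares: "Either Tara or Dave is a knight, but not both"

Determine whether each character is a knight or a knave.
Dave is a knight.
Tara is a knight.
Paul is a knave.

Verification:
- Dave (knight) says "Either Paul or Dave is a knight, but not both" - this is TRUE because Paul is a knave and Dave is a knight.
- Tara (knight) says "Paul is a knave" - this is TRUE because Paul is a knave.
- Paul (knave) says "Either Tara or Dave is a knight, but not both" - this is FALSE (a lie) because Tara is a knight and Dave is a knight.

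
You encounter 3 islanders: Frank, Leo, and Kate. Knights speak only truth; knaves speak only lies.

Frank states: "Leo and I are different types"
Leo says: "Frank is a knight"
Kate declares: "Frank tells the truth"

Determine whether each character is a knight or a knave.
Frank is a knave.
Leo is a knave.
Kate is a knave.

Verification:
- Frank (knave) says "Leo and I are different types" - this is FALSE (a lie) because Frank is a knave and Leo is a knave.
- Leo (knave) says "Frank is a knight" - this is FALSE (a lie) because Frank is a knave.
- Kate (knave) says "Frank tells the truth" - this is FALSE (a lie) because Frank is a knave.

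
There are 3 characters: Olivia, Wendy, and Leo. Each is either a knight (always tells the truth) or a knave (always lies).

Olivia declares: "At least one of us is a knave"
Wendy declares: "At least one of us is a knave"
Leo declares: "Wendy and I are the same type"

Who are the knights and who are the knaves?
Olivia is a knight.
Wendy is a knight.
Leo is a knave.

Verification:
- Olivia (knight) says "At least one of us is a knave" - this is TRUE because Leo is a knave.
- Wendy (knight) says "At least one of us is a knave" - this is TRUE because Leo is a knave.
- Leo (knave) says "Wendy and I are the same type" - this is FALSE (a lie) because Leo is a knave and Wendy is a knight.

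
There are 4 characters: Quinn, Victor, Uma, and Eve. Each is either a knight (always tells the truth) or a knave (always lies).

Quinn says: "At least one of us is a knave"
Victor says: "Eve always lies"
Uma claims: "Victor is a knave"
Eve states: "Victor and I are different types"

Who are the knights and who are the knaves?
Quinn is a knight.
Victor is a knave.
Uma is a knight.
Eve is a knight.

Verification:
- Quinn (knight) says "At least one of us is a knave" - this is TRUE because Victor is a knave.
- Victor (knave) says "Eve always lies" - this is FALSE (a lie) because Eve is a knight.
- Uma (knight) says "Victor is a knave" - this is TRUE because Victor is a knave.
- Eve (knight) says "Victor and I are different types" - this is TRUE because Eve is a knight and Victor is a knave.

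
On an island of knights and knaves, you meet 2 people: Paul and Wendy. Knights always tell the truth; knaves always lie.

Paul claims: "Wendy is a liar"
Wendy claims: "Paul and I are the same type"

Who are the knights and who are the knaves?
Paul is a knight.
Wendy is a knave.

Verification:
- Paul (knight) says "Wendy is a liar" - this is TRUE because Wendy is a knave.
- Wendy (knave) says "Paul and I are the same type" - this is FALSE (a lie) because Wendy is a knave and Paul is a knight.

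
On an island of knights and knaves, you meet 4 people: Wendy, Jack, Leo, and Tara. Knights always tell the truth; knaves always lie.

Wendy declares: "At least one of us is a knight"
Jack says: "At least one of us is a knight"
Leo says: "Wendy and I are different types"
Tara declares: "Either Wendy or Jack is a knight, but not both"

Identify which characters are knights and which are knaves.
Wendy is a knave.
Jack is a knave.
Leo is a knave.
Tara is a knave.

Verification:
- Wendy (knave) says "At least one of us is a knight" - this is FALSE (a lie) because no one is a knight.
- Jack (knave) says "At least one of us is a knight" - this is FALSE (a lie) because no one is a knight.
- Leo (knave) says "Wendy and I are different types" - this is FALSE (a lie) because Leo is a knave and Wendy is a knave.
- Tara (knave) says "Either Wendy or Jack is a knight, but not both" - this is FALSE (a lie) because Wendy is a knave and Jack is a knave.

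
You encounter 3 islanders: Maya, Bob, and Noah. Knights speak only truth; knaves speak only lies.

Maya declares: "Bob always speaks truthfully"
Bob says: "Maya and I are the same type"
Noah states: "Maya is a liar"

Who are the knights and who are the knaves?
Maya is a knight.
Bob is a knight.
Noah is a knave.

Verification:
- Maya (knight) says "Bob always speaks truthfully" - this is TRUE because Bob is a knight.
- Bob (knight) says "Maya and I are the same type" - this is TRUE because Bob is a knight and Maya is a knight.
- Noah (knave) says "Maya is a liar" - this is FALSE (a lie) because Maya is a knight.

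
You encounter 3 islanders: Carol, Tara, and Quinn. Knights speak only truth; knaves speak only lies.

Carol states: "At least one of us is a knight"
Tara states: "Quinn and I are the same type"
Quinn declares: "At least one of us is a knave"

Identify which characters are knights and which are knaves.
Carol is a knight.
Tara is a knave.
Quinn is a knight.

Verification:
- Carol (knight) says "At least one of us is a knight" - this is TRUE because Carol and Quinn are knights.
- Tara (knave) says "Quinn and I are the same type" - this is FALSE (a lie) because Tara is a knave and Quinn is a knight.
- Quinn (knight) says "At least one of us is a knave" - this is TRUE because Tara is a knave.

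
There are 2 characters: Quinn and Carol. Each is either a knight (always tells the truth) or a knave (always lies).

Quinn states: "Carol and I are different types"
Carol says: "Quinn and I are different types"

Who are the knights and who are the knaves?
Quinn is a knave.
Carol is a knave.

Verification:
- Quinn (knave) says "Carol and I are different types" - this is FALSE (a lie) because Quinn is a knave and Carol is a knave.
- Carol (knave) says "Quinn and I are different types" - this is FALSE (a lie) because Carol is a knave and Quinn is a knave.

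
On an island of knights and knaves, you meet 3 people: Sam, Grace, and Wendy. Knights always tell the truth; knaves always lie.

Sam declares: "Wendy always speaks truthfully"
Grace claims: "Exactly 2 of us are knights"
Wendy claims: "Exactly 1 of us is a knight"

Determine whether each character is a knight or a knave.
Sam is a knave.
Grace is a knave.
Wendy is a knave.

Verification:
- Sam (knave) says "Wendy always speaks truthfully" - this is FALSE (a lie) because Wendy is a knave.
- Grace (knave) says "Exactly 2 of us are knights" - this is FALSE (a lie) because there are 0 knights.
- Wendy (knave) says "Exactly 1 of us is a knight" - this is FALSE (a lie) because there are 0 knights.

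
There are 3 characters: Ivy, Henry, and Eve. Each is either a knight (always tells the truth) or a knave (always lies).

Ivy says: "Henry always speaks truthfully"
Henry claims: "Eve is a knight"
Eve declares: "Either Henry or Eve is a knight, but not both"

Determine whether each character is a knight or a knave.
Ivy is a knave.
Henry is a knave.
Eve is a knave.

Verification:
- Ivy (knave) says "Henry always speaks truthfully" - this is FALSE (a lie) because Henry is a knave.
- Henry (knave) says "Eve is a knight" - this is FALSE (a lie) because Eve is a knave.
- Eve (knave) says "Either Henry or Eve is a knight, but not both" - this is FALSE (a lie) because Henry is a knave and Eve is a knave.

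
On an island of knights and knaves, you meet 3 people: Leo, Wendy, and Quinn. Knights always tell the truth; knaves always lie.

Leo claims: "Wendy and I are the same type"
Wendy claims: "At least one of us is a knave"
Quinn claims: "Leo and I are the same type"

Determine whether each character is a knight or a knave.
Leo is a knight.
Wendy is a knight.
Quinn is a knave.

Verification:
- Leo (knight) says "Wendy and I are the same type" - this is TRUE because Leo is a knight and Wendy is a knight.
- Wendy (knight) says "At least one of us is a knave" - this is TRUE because Quinn is a knave.
- Quinn (knave) says "Leo and I are the same type" - this is FALSE (a lie) because Quinn is a knave and Leo is a knight.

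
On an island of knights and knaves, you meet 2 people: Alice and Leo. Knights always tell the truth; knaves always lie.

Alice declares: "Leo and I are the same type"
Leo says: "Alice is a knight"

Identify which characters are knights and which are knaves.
Alice is a knight.
Leo is a knight.

Verification:
- Alice (knight) says "Leo and I are the same type" - this is TRUE because Alice is a knight and Leo is a knight.
- Leo (knight) says "Alice is a knight" - this is TRUE because Alice is a knight.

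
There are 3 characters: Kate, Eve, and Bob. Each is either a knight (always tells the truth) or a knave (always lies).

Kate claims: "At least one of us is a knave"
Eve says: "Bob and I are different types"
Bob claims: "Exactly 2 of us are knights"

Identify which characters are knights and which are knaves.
Kate is a knight.
Eve is a knave.
Bob is a knave.

Verification:
- Kate (knight) says "At least one of us is a knave" - this is TRUE because Eve and Bob are knaves.
- Eve (knave) says "Bob and I are different types" - this is FALSE (a lie) because Eve is a knave and Bob is a knave.
- Bob (knave) says "Exactly 2 of us are knights" - this is FALSE (a lie) because there are 1 knights.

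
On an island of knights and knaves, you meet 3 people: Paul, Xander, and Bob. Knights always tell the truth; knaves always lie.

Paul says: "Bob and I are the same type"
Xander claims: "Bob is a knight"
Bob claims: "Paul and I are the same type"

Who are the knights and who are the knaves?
Paul is a knight.
Xander is a knight.
Bob is a knight.

Verification:
- Paul (knight) says "Bob and I are the same type" - this is TRUE because Paul is a knight and Bob is a knight.
- Xander (knight) says "Bob is a knight" - this is TRUE because Bob is a knight.
- Bob (knight) says "Paul and I are the same type" - this is TRUE because Bob is a knight and Paul is a knight.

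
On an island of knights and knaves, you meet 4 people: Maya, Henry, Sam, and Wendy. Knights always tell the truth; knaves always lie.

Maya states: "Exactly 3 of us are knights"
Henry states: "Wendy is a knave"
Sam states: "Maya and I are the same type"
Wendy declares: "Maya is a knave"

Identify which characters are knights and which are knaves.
Maya is a knight.
Henry is a knight.
Sam is a knight.
Wendy is a knave.

Verification:
- Maya (knight) says "Exactly 3 of us are knights" - this is TRUE because there are 3 knights.
- Henry (knight) says "Wendy is a knave" - this is TRUE because Wendy is a knave.
- Sam (knight) says "Maya and I are the same type" - this is TRUE because Sam is a knight and Maya is a knight.
- Wendy (knave) says "Maya is a knave" - this is FALSE (a lie) because Maya is a knight.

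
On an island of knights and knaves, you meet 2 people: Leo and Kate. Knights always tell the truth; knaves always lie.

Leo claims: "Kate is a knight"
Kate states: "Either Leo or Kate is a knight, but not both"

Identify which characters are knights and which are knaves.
Leo is a knave.
Kate is a knave.

Verification:
- Leo (knave) says "Kate is a knight" - this is FALSE (a lie) because Kate is a knave.
- Kate (knave) says "Either Leo or Kate is a knight, but not both" - this is FALSE (a lie) because Leo is a knave and Kate is a knave.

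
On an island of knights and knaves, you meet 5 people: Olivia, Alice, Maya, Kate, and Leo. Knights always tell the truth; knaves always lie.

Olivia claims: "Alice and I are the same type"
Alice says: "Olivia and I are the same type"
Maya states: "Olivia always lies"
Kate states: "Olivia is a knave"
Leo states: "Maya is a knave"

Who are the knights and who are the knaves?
Olivia is a knight.
Alice is a knight.
Maya is a knave.
Kate is a knave.
Leo is a knight.

Verification:
- Olivia (knight) says "Alice and I are the same type" - this is TRUE because Olivia is a knight and Alice is a knight.
- Alice (knight) says "Olivia and I are the same type" - this is TRUE because Alice is a knight and Olivia is a knight.
- Maya (knave) says "Olivia always lies" - this is FALSE (a lie) because Olivia is a knight.
- Kate (knave) says "Olivia is a knave" - this is FALSE (a lie) because Olivia is a knight.
- Leo (knight) says "Maya is a knave" - this is TRUE because Maya is a knave.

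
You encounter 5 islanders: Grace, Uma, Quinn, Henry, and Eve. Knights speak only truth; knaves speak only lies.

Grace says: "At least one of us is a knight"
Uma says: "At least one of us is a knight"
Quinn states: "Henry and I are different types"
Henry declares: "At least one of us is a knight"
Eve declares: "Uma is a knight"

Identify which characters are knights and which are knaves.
Grace is a knave.
Uma is a knave.
Quinn is a knave.
Henry is a knave.
Eve is a knave.

Verification:
- Grace (knave) says "At least one of us is a knight" - this is FALSE (a lie) because no one is a knight.
- Uma (knave) says "At least one of us is a knight" - this is FALSE (a lie) because no one is a knight.
- Quinn (knave) says "Henry and I are different types" - this is FALSE (a lie) because Quinn is a knave and Henry is a knave.
- Henry (knave) says "At least one of us is a knight" - this is FALSE (a lie) because no one is a knight.
- Eve (knave) says "Uma is a knight" - this is FALSE (a lie) because Uma is a knave.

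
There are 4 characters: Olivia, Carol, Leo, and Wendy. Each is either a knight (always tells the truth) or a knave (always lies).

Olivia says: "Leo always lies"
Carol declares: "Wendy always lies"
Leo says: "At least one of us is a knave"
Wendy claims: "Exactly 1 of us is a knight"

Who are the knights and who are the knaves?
Olivia is a knave.
Carol is a knight.
Leo is a knight.
Wendy is a knave.

Verification:
- Olivia (knave) says "Leo always lies" - this is FALSE (a lie) because Leo is a knight.
- Carol (knight) says "Wendy always lies" - this is TRUE because Wendy is a knave.
- Leo (knight) says "At least one of us is a knave" - this is TRUE because Olivia and Wendy are knaves.
- Wendy (knave) says "Exactly 1 of us is a knight" - this is FALSE (a lie) because there are 2 knights.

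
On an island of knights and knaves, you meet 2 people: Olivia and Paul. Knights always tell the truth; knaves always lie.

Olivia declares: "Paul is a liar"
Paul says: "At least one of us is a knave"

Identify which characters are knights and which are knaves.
Olivia is a knave.
Paul is a knight.

Verification:
- Olivia (knave) says "Paul is a liar" - this is FALSE (a lie) because Paul is a knight.
- Paul (knight) says "At least one of us is a knave" - this is TRUE because Olivia is a knave.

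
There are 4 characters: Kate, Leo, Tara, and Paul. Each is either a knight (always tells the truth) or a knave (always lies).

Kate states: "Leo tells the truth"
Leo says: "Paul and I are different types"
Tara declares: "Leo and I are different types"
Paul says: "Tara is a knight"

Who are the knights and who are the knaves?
Kate is a knave.
Leo is a knave.
Tara is a knave.
Paul is a knave.

Verification:
- Kate (knave) says "Leo tells the truth" - this is FALSE (a lie) because Leo is a knave.
- Leo (knave) says "Paul and I are different types" - this is FALSE (a lie) because Leo is a knave and Paul is a knave.
- Tara (knave) says "Leo and I are different types" - this is FALSE (a lie) because Tara is a knave and Leo is a knave.
- Paul (knave) says "Tara is a knight" - this is FALSE (a lie) because Tara is a knave.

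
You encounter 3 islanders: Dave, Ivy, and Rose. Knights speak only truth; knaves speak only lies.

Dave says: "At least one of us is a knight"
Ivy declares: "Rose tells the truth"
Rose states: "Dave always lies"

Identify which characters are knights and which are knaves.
Dave is a knight.
Ivy is a knave.
Rose is a knave.

Verification:
- Dave (knight) says "At least one of us is a knight" - this is TRUE because Dave is a knight.
- Ivy (knave) says "Rose tells the truth" - this is FALSE (a lie) because Rose is a knave.
- Rose (knave) says "Dave always lies" - this is FALSE (a lie) because Dave is a knight.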